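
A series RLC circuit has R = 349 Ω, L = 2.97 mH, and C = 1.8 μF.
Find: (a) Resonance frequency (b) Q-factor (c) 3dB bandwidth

Step 1 — Resonance condition Im(Z)=0 gives ω₀ = 1/√(LC).
Step 2 — ω₀ = 1/√(0.00297·1.8e-06) = 1.368e+04 rad/s.
Step 3 — f₀ = ω₀/(2π) = 2177 Hz.
Step 4 — Series Q: Q = ω₀L/R = 1.368e+04·0.00297/349 = 0.1164.
Step 5 — 3dB bandwidth: Δω = ω₀/Q = 1.175e+05 rad/s; BW = Δω/(2π) = 1.87e+04 Hz.

(a) f₀ = 2177 Hz  (b) Q = 0.1164  (c) BW = 1.87e+04 Hz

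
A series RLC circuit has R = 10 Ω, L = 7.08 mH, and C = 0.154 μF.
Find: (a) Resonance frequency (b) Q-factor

Step 1 — Resonance condition Im(Z)=0 gives ω₀ = 1/√(LC).
Step 2 — ω₀ = 1/√(0.00708·1.54e-07) = 3.028e+04 rad/s.
Step 3 — f₀ = ω₀/(2π) = 4820 Hz.
Step 4 — Series Q: Q = ω₀L/R = 3.028e+04·0.00708/10 = 21.44.

(a) f₀ = 4820 Hz  (b) Q = 21.44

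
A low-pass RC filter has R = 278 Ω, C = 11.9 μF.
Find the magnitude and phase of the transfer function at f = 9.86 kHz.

Step 1 — Angular frequency: ω = 2π·9860 = 6.195e+04 rad/s.
Step 2 — Transfer function: H(jω) = 1/(1 + jωRC).
Step 3 — Denominator: 1 + jωRC = 1 + j·6.195e+04·278·1.19e-05 = 1 + j205.
Step 4 — H = 2.381e-05 - j0.004879.
Step 5 — Magnitude: |H| = 0.004879 (-46.2 dB); phase: φ = -89.7°.

|H| = 0.004879 (-46.2 dB), φ = -89.7°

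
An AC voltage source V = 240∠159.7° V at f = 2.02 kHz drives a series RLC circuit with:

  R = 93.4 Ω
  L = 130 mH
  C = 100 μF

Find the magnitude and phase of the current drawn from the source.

Step 1 — Angular frequency: ω = 2π·f = 2π·2020 = 1.269e+04 rad/s.
Step 2 — Component impedances:
  R: Z = R = 93.4 Ω
  L: Z = jωL = j·1.269e+04·0.13 = 0 + j1650 Ω
  C: Z = 1/(jωC) = -j/(ω·C) = 0 - j0.7879 Ω
Step 3 — Series combination: Z_total = R + L + C = 93.4 + j1649 Ω = 1652∠86.8° Ω.
Step 4 — Source phasor: V = 240∠159.7° V = -225.1 + j83.26 V.
Step 5 — Ohm's law: I = V / Z_total = (-225.1 + j83.26) / (93.4 + j1649) = 0.04262 + j0.1389 A.
Step 6 — Convert to polar: |I| = 0.1453 A, ∠I = 72.9°.

I = 0.1453∠72.9° A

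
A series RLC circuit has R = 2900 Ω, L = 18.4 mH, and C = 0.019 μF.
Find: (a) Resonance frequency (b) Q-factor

Step 1 — Resonance condition Im(Z)=0 gives ω₀ = 1/√(LC).
Step 2 — ω₀ = 1/√(0.0184·1.9e-08) = 5.348e+04 rad/s.
Step 3 — f₀ = ω₀/(2π) = 8512 Hz.
Step 4 — Series Q: Q = ω₀L/R = 5.348e+04·0.0184/2900 = 0.3393.

(a) f₀ = 8512 Hz  (b) Q = 0.3393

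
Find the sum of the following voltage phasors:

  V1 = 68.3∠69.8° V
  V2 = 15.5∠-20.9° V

Step 1 — Convert each phasor to rectangular form:
  V1 = 68.3·(cos(69.8°) + j·sin(69.8°)) = 23.58 + j64.1 V
  V2 = 15.5·(cos(-20.9°) + j·sin(-20.9°)) = 14.48 - j5.529 V
Step 2 — Sum components: V_total = 38.06 + j58.57 V.
Step 3 — Convert to polar: |V_total| = 69.85 V, ∠V_total = 57.0°.

V_total = 69.85∠57.0° V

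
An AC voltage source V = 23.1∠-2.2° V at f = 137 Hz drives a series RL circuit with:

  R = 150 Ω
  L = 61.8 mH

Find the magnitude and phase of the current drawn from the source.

Step 1 — Angular frequency: ω = 2π·f = 2π·137 = 860.8 rad/s.
Step 2 — Component impedances:
  R: Z = R = 150 Ω
  L: Z = jωL = j·860.8·0.0618 = 0 + j53.2 Ω
Step 3 — Series combination: Z_total = R + L = 150 + j53.2 Ω = 159.2∠19.5° Ω.
Step 4 — Source phasor: V = 23.1∠-2.2° V = 23.08 - j0.8868 V.
Step 5 — Ohm's law: I = V / Z_total = (23.08 - j0.8868) / (150 + j53.2) = 0.1348 - j0.05373 A.
Step 6 — Convert to polar: |I| = 0.1451 A, ∠I = -21.7°.

I = 0.1451∠-21.7° A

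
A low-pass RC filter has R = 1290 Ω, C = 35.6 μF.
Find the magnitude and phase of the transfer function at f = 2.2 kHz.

Step 1 — Angular frequency: ω = 2π·2200 = 1.382e+04 rad/s.
Step 2 — Transfer function: H(jω) = 1/(1 + jωRC).
Step 3 — Denominator: 1 + jωRC = 1 + j·1.382e+04·1290·3.56e-05 = 1 + j634.8.
Step 4 — H = 2.482e-06 - j0.001575.
Step 5 — Magnitude: |H| = 0.001575 (-56.1 dB); phase: φ = -89.9°.

|H| = 0.001575 (-56.1 dB), φ = -89.9°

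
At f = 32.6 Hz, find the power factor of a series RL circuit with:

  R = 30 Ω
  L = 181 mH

Step 1 — Angular frequency: ω = 2π·f = 2π·32.6 = 204.8 rad/s.
Step 2 — Component impedances:
  R: Z = R = 30 Ω
  L: Z = jωL = j·204.8·0.181 = 0 + j37.07 Ω
Step 3 — Series combination: Z_total = R + L = 30 + j37.07 Ω = 47.69∠51.0° Ω.
Step 4 — Power factor: PF = cos(φ) = Re(Z)/|Z| = 30/47.692 = 0.629.
Step 5 — Type: Im(Z) = 37.07 ⇒ lagging (phase φ = 51.0°).

PF = 0.629 (lagging, φ = 51.0°)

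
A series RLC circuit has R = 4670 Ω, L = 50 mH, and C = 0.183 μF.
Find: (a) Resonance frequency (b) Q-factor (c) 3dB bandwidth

Step 1 — Resonance: ω₀ = 1/√(LC) = 1/√(0.05·1.83e-07) = 1.045e+04 rad/s.
Step 2 — f₀ = ω₀/(2π) = 1664 Hz.
Step 3 — Series Q: Q = ω₀L/R = 1.045e+04·0.05/4670 = 0.1119.
Step 4 — Bandwidth: Δω = ω₀/Q = 9.34e+04 rad/s; BW = Δω/(2π) = 1.487e+04 Hz.

(a) f₀ = 1664 Hz  (b) Q = 0.1119  (c) BW = 1.487e+04 Hz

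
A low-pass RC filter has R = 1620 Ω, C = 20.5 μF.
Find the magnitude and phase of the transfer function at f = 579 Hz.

Step 1 — Angular frequency: ω = 2π·579 = 3638 rad/s.
Step 2 — Transfer function: H(jω) = 1/(1 + jωRC).
Step 3 — Denominator: 1 + jωRC = 1 + j·3638·1620·2.05e-05 = 1 + j120.8.
Step 4 — H = 6.85e-05 - j0.008276.
Step 5 — Magnitude: |H| = 0.008277 (-41.6 dB); phase: φ = -89.5°.

|H| = 0.008277 (-41.6 dB), φ = -89.5°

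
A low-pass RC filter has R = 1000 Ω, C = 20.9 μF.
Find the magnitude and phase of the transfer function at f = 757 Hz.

Step 1 — Angular frequency: ω = 2π·757 = 4756 rad/s.
Step 2 — Transfer function: H(jω) = 1/(1 + jωRC).
Step 3 — Denominator: 1 + jωRC = 1 + j·4756·1000·2.09e-05 = 1 + j99.41.
Step 4 — H = 0.0001012 - j0.01006.
Step 5 — Magnitude: |H| = 0.01006 (-39.9 dB); phase: φ = -89.4°.

|H| = 0.01006 (-39.9 dB), φ = -89.4°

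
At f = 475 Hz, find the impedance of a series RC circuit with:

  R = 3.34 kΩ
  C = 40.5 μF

Step 1 — Angular frequency: ω = 2π·f = 2π·475 = 2985 rad/s.
Step 2 — Component impedances:
  R: Z = R = 3340 Ω
  C: Z = 1/(jωC) = -j/(ω·C) = 0 - j8.273 Ω
Step 3 — Series combination: Z_total = R + C = 3340 - j8.273 Ω = 3340∠-0.1° Ω.

Z = 3340 - j8.273 Ω = 3340∠-0.1° Ω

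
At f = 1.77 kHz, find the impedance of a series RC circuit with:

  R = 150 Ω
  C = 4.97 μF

Step 1 — Angular frequency: ω = 2π·f = 2π·1770 = 1.112e+04 rad/s.
Step 2 — Component impedances:
  R: Z = R = 150 Ω
  C: Z = 1/(jωC) = -j/(ω·C) = 0 - j18.09 Ω
Step 3 — Series combination: Z_total = R + C = 150 - j18.09 Ω = 151.1∠-6.9° Ω.

Z = 150 - j18.09 Ω = 151.1∠-6.9° Ω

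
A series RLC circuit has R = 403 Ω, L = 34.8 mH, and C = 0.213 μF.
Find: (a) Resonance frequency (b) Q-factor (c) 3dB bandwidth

Step 1 — Resonance: ω₀ = 1/√(LC) = 1/√(0.0348·2.13e-07) = 1.162e+04 rad/s.
Step 2 — f₀ = ω₀/(2π) = 1849 Hz.
Step 3 — Series Q: Q = ω₀L/R = 1.162e+04·0.0348/403 = 1.003.
Step 4 — Bandwidth: Δω = ω₀/Q = 1.158e+04 rad/s; BW = Δω/(2π) = 1843 Hz.

(a) f₀ = 1849 Hz  (b) Q = 1.003  (c) BW = 1843 Hz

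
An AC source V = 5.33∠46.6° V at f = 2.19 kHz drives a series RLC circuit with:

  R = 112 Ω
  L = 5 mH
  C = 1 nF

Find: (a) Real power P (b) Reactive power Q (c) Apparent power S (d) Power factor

Step 1 — Angular frequency: ω = 2π·f = 2π·2190 = 1.376e+04 rad/s.
Step 2 — Component impedances:
  R: Z = R = 112 Ω
  L: Z = jωL = j·1.376e+04·0.005 = 0 + j68.8 Ω
  C: Z = 1/(jωC) = -j/(ω·C) = 0 - j7.267e+04 Ω
Step 3 — Series combination: Z_total = R + L + C = 112 - j7.26e+04 Ω = 7.26e+04∠-89.9° Ω.
Step 4 — Source phasor: V = 5.33∠46.6° V = 3.662 + j3.873 V.
Step 5 — Current: I = V / Z = -5.326e-05 + j5.052e-05 A = 7.341e-05∠136.5° A.
Step 6 — Complex power: S = V·I* = 6.036e-07 - j0.0003913 VA.
Step 7 — Real power: P = Re(S) = 6.036e-07 W.
Step 8 — Reactive power: Q = Im(S) = -0.0003913 VAR.
Step 9 — Apparent power: |S| = 0.0003913 VA.
Step 10 — Power factor: PF = P/|S| = 0.001543 (leading).

(a) P = 6.036e-07 W  (b) Q = -0.0003913 VAR  (c) S = 0.0003913 VA  (d) PF = 0.001543 (leading)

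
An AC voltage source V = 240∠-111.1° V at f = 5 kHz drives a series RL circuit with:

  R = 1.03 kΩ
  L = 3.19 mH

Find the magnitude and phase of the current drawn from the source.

Step 1 — Angular frequency: ω = 2π·f = 2π·5000 = 3.142e+04 rad/s.
Step 2 — Component impedances:
  R: Z = R = 1030 Ω
  L: Z = jωL = j·3.142e+04·0.00319 = 0 + j100.2 Ω
Step 3 — Series combination: Z_total = R + L = 1030 + j100.2 Ω = 1035∠5.6° Ω.
Step 4 — Source phasor: V = 240∠-111.1° V = -86.4 - j223.9 V.
Step 5 — Ohm's law: I = V / Z_total = (-86.4 - j223.9) / (1030 + j100.2) = -0.104 - j0.2073 A.
Step 6 — Convert to polar: |I| = 0.2319 A, ∠I = -116.7°.

I = 0.2319∠-116.7° A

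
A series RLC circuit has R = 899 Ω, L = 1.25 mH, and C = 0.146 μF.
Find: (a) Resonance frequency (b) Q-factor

Step 1 — Resonance condition Im(Z)=0 gives ω₀ = 1/√(LC).
Step 2 — ω₀ = 1/√(0.00125·1.46e-07) = 7.402e+04 rad/s.
Step 3 — f₀ = ω₀/(2π) = 1.178e+04 Hz.
Step 4 — Series Q: Q = ω₀L/R = 7.402e+04·0.00125/899 = 0.1029.

(a) f₀ = 1.178e+04 Hz  (b) Q = 0.1029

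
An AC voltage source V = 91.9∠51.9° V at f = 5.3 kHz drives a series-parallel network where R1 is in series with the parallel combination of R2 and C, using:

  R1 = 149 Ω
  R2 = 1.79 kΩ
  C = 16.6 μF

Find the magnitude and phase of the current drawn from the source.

Step 1 — Angular frequency: ω = 2π·f = 2π·5300 = 3.33e+04 rad/s.
Step 2 — Component impedances:
  R1: Z = R = 149 Ω
  R2: Z = R = 1790 Ω
  C: Z = 1/(jωC) = -j/(ω·C) = 0 - j1.809 Ω
Step 3 — Parallel branch: R2 || C = 1/(1/R2 + 1/C) = 0.001828 - j1.809 Ω.
Step 4 — Series with R1: Z_total = R1 + (R2 || C) = 149 - j1.809 Ω = 149∠-0.7° Ω.
Step 5 — Source phasor: V = 91.9∠51.9° V = 56.71 + j72.32 V.
Step 6 — Ohm's law: I = V / Z_total = (56.71 + j72.32) / (149 - j1.809) = 0.3746 + j0.4899 A.
Step 7 — Convert to polar: |I| = 0.6167 A, ∠I = 52.6°.

I = 0.6167∠52.6° A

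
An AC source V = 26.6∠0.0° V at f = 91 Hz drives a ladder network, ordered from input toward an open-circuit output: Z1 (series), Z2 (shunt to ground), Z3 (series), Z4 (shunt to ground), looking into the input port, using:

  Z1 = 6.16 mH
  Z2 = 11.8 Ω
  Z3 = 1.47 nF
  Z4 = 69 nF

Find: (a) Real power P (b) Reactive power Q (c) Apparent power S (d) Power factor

Step 1 — Angular frequency: ω = 2π·f = 2π·91 = 571.8 rad/s.
Step 2 — Component impedances:
  Z1: Z = jωL = j·571.8·0.00616 = 0 + j3.522 Ω
  Z2: Z = R = 11.8 Ω
  Z3: Z = 1/(jωC) = -j/(ω·C) = 0 - j1.19e+06 Ω
  Z4: Z = 1/(jωC) = -j/(ω·C) = 0 - j2.535e+04 Ω
Step 3 — Ladder network (open output): work backward from the far end, alternating series and parallel combinations. Z_in = 11.8 + j3.522 Ω = 12.31∠16.6° Ω.
Step 4 — Source phasor: V = 26.6∠0.0° V = 26.6 V.
Step 5 — Current: I = V / Z = 2.07 - j0.6178 A = 2.16∠-16.6° A.
Step 6 — Complex power: S = V·I* = 55.06 + j16.43 VA.
Step 7 — Real power: P = Re(S) = 55.06 W.
Step 8 — Reactive power: Q = Im(S) = 16.43 VAR.
Step 9 — Apparent power: |S| = 57.46 VA.
Step 10 — Power factor: PF = P/|S| = 0.9582 (lagging).

(a) P = 55.06 W  (b) Q = 16.43 VAR  (c) S = 57.46 VA  (d) PF = 0.9582 (lagging)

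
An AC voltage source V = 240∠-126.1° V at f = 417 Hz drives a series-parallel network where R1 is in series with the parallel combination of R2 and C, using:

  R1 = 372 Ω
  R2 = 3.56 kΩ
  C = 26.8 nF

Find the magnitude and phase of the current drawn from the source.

Step 1 — Angular frequency: ω = 2π·f = 2π·417 = 2620 rad/s.
Step 2 — Component impedances:
  R1: Z = R = 372 Ω
  R2: Z = R = 3560 Ω
  C: Z = 1/(jωC) = -j/(ω·C) = 0 - j1.424e+04 Ω
Step 3 — Parallel branch: R2 || C = 1/(1/R2 + 1/C) = 3351 - j837.6 Ω.
Step 4 — Series with R1: Z_total = R1 + (R2 || C) = 3723 - j837.6 Ω = 3816∠-12.7° Ω.
Step 5 — Source phasor: V = 240∠-126.1° V = -141.4 - j193.9 V.
Step 6 — Ohm's law: I = V / Z_total = (-141.4 - j193.9) / (3723 - j837.6) = -0.025 - j0.05772 A.
Step 7 — Convert to polar: |I| = 0.0629 A, ∠I = -113.4°.

I = 0.0629∠-113.4° A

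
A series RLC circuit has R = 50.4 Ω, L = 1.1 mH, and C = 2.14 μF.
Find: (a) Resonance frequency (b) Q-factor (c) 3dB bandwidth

Step 1 — Resonance: ω₀ = 1/√(LC) = 1/√(0.0011·2.14e-06) = 2.061e+04 rad/s.
Step 2 — f₀ = ω₀/(2π) = 3280 Hz.
Step 3 — Series Q: Q = ω₀L/R = 2.061e+04·0.0011/50.4 = 0.4498.
Step 4 — Bandwidth: Δω = ω₀/Q = 4.582e+04 rad/s; BW = Δω/(2π) = 7292 Hz.

(a) f₀ = 3280 Hz  (b) Q = 0.4498  (c) BW = 7292 Hz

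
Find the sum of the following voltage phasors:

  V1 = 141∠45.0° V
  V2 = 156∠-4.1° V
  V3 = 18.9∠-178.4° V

Step 1 — Convert each phasor to rectangular form:
  V1 = 141·(cos(45.0°) + j·sin(45.0°)) = 99.7 + j99.7 V
  V2 = 156·(cos(-4.1°) + j·sin(-4.1°)) = 155.6 - j11.15 V
  V3 = 18.9·(cos(-178.4°) + j·sin(-178.4°)) = -18.89 - j0.5277 V
Step 2 — Sum components: V_total = 236.4 + j88.02 V.
Step 3 — Convert to polar: |V_total| = 252.3 V, ∠V_total = 20.4°.

V_total = 252.3∠20.4° V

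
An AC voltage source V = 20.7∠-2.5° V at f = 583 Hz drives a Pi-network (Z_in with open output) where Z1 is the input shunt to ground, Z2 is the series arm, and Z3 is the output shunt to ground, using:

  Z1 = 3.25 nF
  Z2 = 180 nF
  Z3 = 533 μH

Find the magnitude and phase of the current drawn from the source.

Step 1 — Angular frequency: ω = 2π·f = 2π·583 = 3663 rad/s.
Step 2 — Component impedances:
  Z1: Z = 1/(jωC) = -j/(ω·C) = 0 - j8.4e+04 Ω
  Z2: Z = 1/(jωC) = -j/(ω·C) = 0 - j1517 Ω
  Z3: Z = jωL = j·3663·0.000533 = 0 + j1.952 Ω
Step 3 — With open output, the series arm Z2 and the output shunt Z3 appear in series to ground: Z2 + Z3 = 0 - j1515 Ω.
Step 4 — Parallel with input shunt Z1: Z_in = Z1 || (Z2 + Z3) = 0 - j1488 Ω = 1488∠-90.0° Ω.
Step 5 — Source phasor: V = 20.7∠-2.5° V = 20.68 - j0.9029 V.
Step 6 — Ohm's law: I = V / Z_total = (20.68 - j0.9029) / (0 - j1488) = 0.0006069 + j0.0139 A.
Step 7 — Convert to polar: |I| = 0.01391 A, ∠I = 87.5°.

I = 0.01391∠87.5° A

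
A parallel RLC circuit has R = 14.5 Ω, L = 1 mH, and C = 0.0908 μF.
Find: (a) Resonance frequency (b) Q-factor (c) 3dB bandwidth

Step 1 — Resonance: ω₀ = 1/√(LC) = 1/√(0.001·9.08e-08) = 1.049e+05 rad/s.
Step 2 — f₀ = ω₀/(2π) = 1.67e+04 Hz.
Step 3 — Parallel Q: Q = R/(ω₀L) = 14.5/(1.049e+05·0.001) = 0.1382.
Step 4 — Bandwidth: Δω = ω₀/Q = 7.595e+05 rad/s; BW = Δω/(2π) = 1.209e+05 Hz.

(a) f₀ = 1.67e+04 Hz  (b) Q = 0.1382  (c) BW = 1.209e+05 Hz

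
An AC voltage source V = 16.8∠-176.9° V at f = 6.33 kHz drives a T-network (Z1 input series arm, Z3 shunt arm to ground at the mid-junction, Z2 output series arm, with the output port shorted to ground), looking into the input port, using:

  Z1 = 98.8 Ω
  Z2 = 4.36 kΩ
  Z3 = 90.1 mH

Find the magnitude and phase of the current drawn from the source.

Step 1 — Angular frequency: ω = 2π·f = 2π·6330 = 3.977e+04 rad/s.
Step 2 — Component impedances:
  Z1: Z = R = 98.8 Ω
  Z2: Z = R = 4360 Ω
  Z3: Z = jωL = j·3.977e+04·0.0901 = 0 + j3584 Ω
Step 3 — With the output port shorted to ground, the output series arm Z2 runs from the junction to ground; the shunt arm Z3 also runs from the junction to ground. They appear in parallel: Z3 || Z2 = 1758 + j2139 Ω.
Step 4 — Series with input arm Z1: Z_in = Z1 + (Z3 || Z2) = 1857 + j2139 Ω = 2832∠49.0° Ω.
Step 5 — Source phasor: V = 16.8∠-176.9° V = -16.78 - j0.9085 V.
Step 6 — Ohm's law: I = V / Z_total = (-16.78 - j0.9085) / (1857 + j2139) = -0.004125 + j0.004263 A.
Step 7 — Convert to polar: |I| = 0.005932 A, ∠I = 134.1°.

I = 0.005932∠134.1° A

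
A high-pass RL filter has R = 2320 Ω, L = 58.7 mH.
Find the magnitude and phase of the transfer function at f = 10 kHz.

Step 1 — Angular frequency: ω = 2π·1e+04 = 6.283e+04 rad/s.
Step 2 — Transfer function: H(jω) = jωL/(R + jωL).
Step 3 — Numerator jωL = j·3688; denominator R + jωL = 2320 + j3688.
Step 4 — H = 0.7165 + j0.4507.
Step 5 — Magnitude: |H| = 0.8465 (-1.4 dB); phase: φ = 32.2°.

|H| = 0.8465 (-1.4 dB), φ = 32.2°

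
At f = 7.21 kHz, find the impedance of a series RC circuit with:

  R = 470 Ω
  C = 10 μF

Step 1 — Angular frequency: ω = 2π·f = 2π·7210 = 4.53e+04 rad/s.
Step 2 — Component impedances:
  R: Z = R = 470 Ω
  C: Z = 1/(jωC) = -j/(ω·C) = 0 - j2.207 Ω
Step 3 — Series combination: Z_total = R + C = 470 - j2.207 Ω = 470∠-0.3° Ω.

Z = 470 - j2.207 Ω = 470∠-0.3° Ω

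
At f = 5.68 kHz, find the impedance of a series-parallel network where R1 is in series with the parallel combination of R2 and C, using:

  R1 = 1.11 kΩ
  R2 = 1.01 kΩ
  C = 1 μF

Step 1 — Angular frequency: ω = 2π·f = 2π·5680 = 3.569e+04 rad/s.
Step 2 — Component impedances:
  R1: Z = R = 1110 Ω
  R2: Z = R = 1010 Ω
  C: Z = 1/(jωC) = -j/(ω·C) = 0 - j28.02 Ω
Step 3 — Parallel branch: R2 || C = 1/(1/R2 + 1/C) = 0.7768 - j28 Ω.
Step 4 — Series with R1: Z_total = R1 + (R2 || C) = 1111 - j28 Ω = 1111∠-1.4° Ω.

Z = 1111 - j28 Ω = 1111∠-1.4° Ω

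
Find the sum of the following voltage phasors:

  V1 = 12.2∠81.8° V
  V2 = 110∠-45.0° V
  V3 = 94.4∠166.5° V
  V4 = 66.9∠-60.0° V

Step 1 — Convert each phasor to rectangular form:
  V1 = 12.2·(cos(81.8°) + j·sin(81.8°)) = 1.74 + j12.08 V
  V2 = 110·(cos(-45.0°) + j·sin(-45.0°)) = 77.78 - j77.78 V
  V3 = 94.4·(cos(166.5°) + j·sin(166.5°)) = -91.79 + j22.04 V
  V4 = 66.9·(cos(-60.0°) + j·sin(-60.0°)) = 33.45 - j57.94 V
Step 2 — Sum components: V_total = 21.18 - j101.6 V.
Step 3 — Convert to polar: |V_total| = 103.8 V, ∠V_total = -78.2°.

V_total = 103.8∠-78.2° V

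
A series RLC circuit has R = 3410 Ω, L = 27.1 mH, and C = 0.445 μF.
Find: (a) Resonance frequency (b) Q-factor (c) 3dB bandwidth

Step 1 — Resonance condition Im(Z)=0 gives ω₀ = 1/√(LC).
Step 2 — ω₀ = 1/√(0.0271·4.45e-07) = 9106 rad/s.
Step 3 — f₀ = ω₀/(2π) = 1449 Hz.
Step 4 — Series Q: Q = ω₀L/R = 9106·0.0271/3410 = 0.07237.
Step 5 — 3dB bandwidth: Δω = ω₀/Q = 1.258e+05 rad/s; BW = Δω/(2π) = 2.003e+04 Hz.

(a) f₀ = 1449 Hz  (b) Q = 0.07237  (c) BW = 2.003e+04 Hz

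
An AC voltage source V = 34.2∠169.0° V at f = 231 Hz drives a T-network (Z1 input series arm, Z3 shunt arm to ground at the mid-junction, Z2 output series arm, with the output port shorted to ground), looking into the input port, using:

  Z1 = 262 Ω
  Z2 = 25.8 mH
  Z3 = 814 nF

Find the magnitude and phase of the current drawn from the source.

Step 1 — Angular frequency: ω = 2π·f = 2π·231 = 1451 rad/s.
Step 2 — Component impedances:
  Z1: Z = R = 262 Ω
  Z2: Z = jωL = j·1451·0.0258 = 0 + j37.45 Ω
  Z3: Z = 1/(jωC) = -j/(ω·C) = 0 - j846.4 Ω
Step 3 — With the output port shorted to ground, the output series arm Z2 runs from the junction to ground; the shunt arm Z3 also runs from the junction to ground. They appear in parallel: Z3 || Z2 = 0 + j39.18 Ω.
Step 4 — Series with input arm Z1: Z_in = Z1 + (Z3 || Z2) = 262 + j39.18 Ω = 264.9∠8.5° Ω.
Step 5 — Source phasor: V = 34.2∠169.0° V = -33.57 + j6.526 V.
Step 6 — Ohm's law: I = V / Z_total = (-33.57 + j6.526) / (262 + j39.18) = -0.1217 + j0.0431 A.
Step 7 — Convert to polar: |I| = 0.1291 A, ∠I = 160.5°.

I = 0.1291∠160.5° A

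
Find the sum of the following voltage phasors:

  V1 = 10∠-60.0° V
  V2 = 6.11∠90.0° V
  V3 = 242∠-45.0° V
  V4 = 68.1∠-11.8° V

Step 1 — Convert each phasor to rectangular form:
  V1 = 10·(cos(-60.0°) + j·sin(-60.0°)) = 5 - j8.66 V
  V2 = 6.11·(cos(90.0°) + j·sin(90.0°)) = 0 + j6.11 V
  V3 = 242·(cos(-45.0°) + j·sin(-45.0°)) = 171.1 - j171.1 V
  V4 = 68.1·(cos(-11.8°) + j·sin(-11.8°)) = 66.66 - j13.93 V
Step 2 — Sum components: V_total = 242.8 - j187.6 V.
Step 3 — Convert to polar: |V_total| = 306.8 V, ∠V_total = -37.7°.

V_total = 306.8∠-37.7° V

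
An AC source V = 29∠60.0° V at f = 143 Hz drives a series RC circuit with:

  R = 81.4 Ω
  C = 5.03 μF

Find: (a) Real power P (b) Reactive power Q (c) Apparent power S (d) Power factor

Step 1 — Angular frequency: ω = 2π·f = 2π·143 = 898.5 rad/s.
Step 2 — Component impedances:
  R: Z = R = 81.4 Ω
  C: Z = 1/(jωC) = -j/(ω·C) = 0 - j221.3 Ω
Step 3 — Series combination: Z_total = R + C = 81.4 - j221.3 Ω = 235.8∠-69.8° Ω.
Step 4 — Source phasor: V = 29∠60.0° V = 14.5 + j25.11 V.
Step 5 — Current: I = V / Z = -0.07874 + j0.0945 A = 0.123∠129.8° A.
Step 6 — Complex power: S = V·I* = 1.232 - j3.348 VA.
Step 7 — Real power: P = Re(S) = 1.232 W.
Step 8 — Reactive power: Q = Im(S) = -3.348 VAR.
Step 9 — Apparent power: |S| = 3.567 VA.
Step 10 — Power factor: PF = P/|S| = 0.3453 (leading).

(a) P = 1.232 W  (b) Q = -3.348 VAR  (c) S = 3.567 VA  (d) PF = 0.3453 (leading)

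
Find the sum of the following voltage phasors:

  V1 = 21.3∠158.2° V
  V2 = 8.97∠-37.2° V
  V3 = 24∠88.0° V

Step 1 — Convert each phasor to rectangular form:
  V1 = 21.3·(cos(158.2°) + j·sin(158.2°)) = -19.78 + j7.91 V
  V2 = 8.97·(cos(-37.2°) + j·sin(-37.2°)) = 7.145 - j5.423 V
  V3 = 24·(cos(88.0°) + j·sin(88.0°)) = 0.8376 + j23.99 V
Step 2 — Sum components: V_total = -11.79 + j26.47 V.
Step 3 — Convert to polar: |V_total| = 28.98 V, ∠V_total = 114.0°.

V_total = 28.98∠114.0° V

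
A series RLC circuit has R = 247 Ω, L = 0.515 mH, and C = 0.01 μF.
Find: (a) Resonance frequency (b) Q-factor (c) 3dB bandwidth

Step 1 — Resonance: ω₀ = 1/√(LC) = 1/√(0.000515·1e-08) = 4.407e+05 rad/s.
Step 2 — f₀ = ω₀/(2π) = 7.013e+04 Hz.
Step 3 — Series Q: Q = ω₀L/R = 4.407e+05·0.000515/247 = 0.9188.
Step 4 — Bandwidth: Δω = ω₀/Q = 4.796e+05 rad/s; BW = Δω/(2π) = 7.633e+04 Hz.

(a) f₀ = 7.013e+04 Hz  (b) Q = 0.9188  (c) BW = 7.633e+04 Hz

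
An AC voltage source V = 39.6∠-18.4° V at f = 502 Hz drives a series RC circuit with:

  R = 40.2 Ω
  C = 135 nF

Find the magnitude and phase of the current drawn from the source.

Step 1 — Angular frequency: ω = 2π·f = 2π·502 = 3154 rad/s.
Step 2 — Component impedances:
  R: Z = R = 40.2 Ω
  C: Z = 1/(jωC) = -j/(ω·C) = 0 - j2348 Ω
Step 3 — Series combination: Z_total = R + C = 40.2 - j2348 Ω = 2349∠-89.0° Ω.
Step 4 — Source phasor: V = 39.6∠-18.4° V = 37.58 - j12.5 V.
Step 5 — Ohm's law: I = V / Z_total = (37.58 - j12.5) / (40.2 - j2348) = 0.005595 + j0.0159 A.
Step 6 — Convert to polar: |I| = 0.01686 A, ∠I = 70.6°.

I = 0.01686∠70.6° A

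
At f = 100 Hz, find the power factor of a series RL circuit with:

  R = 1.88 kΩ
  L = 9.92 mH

Step 1 — Angular frequency: ω = 2π·f = 2π·100 = 628.3 rad/s.
Step 2 — Component impedances:
  R: Z = R = 1880 Ω
  L: Z = jωL = j·628.3·0.00992 = 0 + j6.233 Ω
Step 3 — Series combination: Z_total = R + L = 1880 + j6.233 Ω = 1880∠0.2° Ω.
Step 4 — Power factor: PF = cos(φ) = Re(Z)/|Z| = 1880/1880 = 1.
Step 5 — Type: Im(Z) = 6.233 ⇒ lagging (phase φ = 0.2°).

PF = 1 (lagging, φ = 0.2°)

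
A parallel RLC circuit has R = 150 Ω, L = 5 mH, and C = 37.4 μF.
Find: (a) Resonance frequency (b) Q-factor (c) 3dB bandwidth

Step 1 — Resonance: ω₀ = 1/√(LC) = 1/√(0.005·3.74e-05) = 2312 rad/s.
Step 2 — f₀ = ω₀/(2π) = 368 Hz.
Step 3 — Parallel Q: Q = R/(ω₀L) = 150/(2312·0.005) = 12.97.
Step 4 — Bandwidth: Δω = ω₀/Q = 178.3 rad/s; BW = Δω/(2π) = 28.37 Hz.

(a) f₀ = 368 Hz  (b) Q = 12.97  (c) BW = 28.37 Hz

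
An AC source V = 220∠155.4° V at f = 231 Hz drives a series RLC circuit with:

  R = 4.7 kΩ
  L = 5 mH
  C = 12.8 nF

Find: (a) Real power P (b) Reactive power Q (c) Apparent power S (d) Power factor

Step 1 — Angular frequency: ω = 2π·f = 2π·231 = 1451 rad/s.
Step 2 — Component impedances:
  R: Z = R = 4700 Ω
  L: Z = jωL = j·1451·0.005 = 0 + j7.257 Ω
  C: Z = 1/(jωC) = -j/(ω·C) = 0 - j5.383e+04 Ω
Step 3 — Series combination: Z_total = R + L + C = 4700 - j5.382e+04 Ω = 5.402e+04∠-85.0° Ω.
Step 4 — Source phasor: V = 220∠155.4° V = -200 + j91.58 V.
Step 5 — Current: I = V / Z = -0.002011 - j0.003541 A = 0.004072∠-119.6° A.
Step 6 — Complex power: S = V·I* = 0.07794 - j0.8925 VA.
Step 7 — Real power: P = Re(S) = 0.07794 W.
Step 8 — Reactive power: Q = Im(S) = -0.8925 VAR.
Step 9 — Apparent power: |S| = 0.8959 VA.
Step 10 — Power factor: PF = P/|S| = 0.087 (leading).

(a) P = 0.07794 W  (b) Q = -0.8925 VAR  (c) S = 0.8959 VA  (d) PF = 0.087 (leading)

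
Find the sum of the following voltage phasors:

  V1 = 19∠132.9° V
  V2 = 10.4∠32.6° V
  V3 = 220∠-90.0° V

Step 1 — Convert each phasor to rectangular form:
  V1 = 19·(cos(132.9°) + j·sin(132.9°)) = -12.93 + j13.92 V
  V2 = 10.4·(cos(32.6°) + j·sin(32.6°)) = 8.762 + j5.603 V
  V3 = 220·(cos(-90.0°) + j·sin(-90.0°)) = 0 - j220 V
Step 2 — Sum components: V_total = -4.172 - j200.5 V.
Step 3 — Convert to polar: |V_total| = 200.5 V, ∠V_total = -91.2°.

V_total = 200.5∠-91.2° V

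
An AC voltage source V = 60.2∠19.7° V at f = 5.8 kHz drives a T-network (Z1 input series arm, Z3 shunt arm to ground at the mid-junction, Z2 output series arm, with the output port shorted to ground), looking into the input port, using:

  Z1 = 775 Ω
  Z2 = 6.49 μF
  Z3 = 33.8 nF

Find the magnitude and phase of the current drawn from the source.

Step 1 — Angular frequency: ω = 2π·f = 2π·5800 = 3.644e+04 rad/s.
Step 2 — Component impedances:
  Z1: Z = R = 775 Ω
  Z2: Z = 1/(jωC) = -j/(ω·C) = 0 - j4.228 Ω
  Z3: Z = 1/(jωC) = -j/(ω·C) = 0 - j811.8 Ω
Step 3 — With the output port shorted to ground, the output series arm Z2 runs from the junction to ground; the shunt arm Z3 also runs from the junction to ground. They appear in parallel: Z3 || Z2 = 0 - j4.206 Ω.
Step 4 — Series with input arm Z1: Z_in = Z1 + (Z3 || Z2) = 775 - j4.206 Ω = 775∠-0.3° Ω.
Step 5 — Source phasor: V = 60.2∠19.7° V = 56.68 + j20.29 V.
Step 6 — Ohm's law: I = V / Z_total = (56.68 + j20.29) / (775 - j4.206) = 0.07299 + j0.02658 A.
Step 7 — Convert to polar: |I| = 0.07768 A, ∠I = 20.0°.

I = 0.07768∠20.0° A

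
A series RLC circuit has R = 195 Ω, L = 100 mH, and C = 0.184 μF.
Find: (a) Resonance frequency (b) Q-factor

Step 1 — Resonance condition Im(Z)=0 gives ω₀ = 1/√(LC).
Step 2 — ω₀ = 1/√(0.1·1.84e-07) = 7372 rad/s.
Step 3 — f₀ = ω₀/(2π) = 1173 Hz.
Step 4 — Series Q: Q = ω₀L/R = 7372·0.1/195 = 3.781.

(a) f₀ = 1173 Hz  (b) Q = 3.781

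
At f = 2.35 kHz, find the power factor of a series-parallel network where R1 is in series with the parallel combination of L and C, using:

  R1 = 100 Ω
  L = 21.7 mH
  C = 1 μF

Step 1 — Angular frequency: ω = 2π·f = 2π·2350 = 1.477e+04 rad/s.
Step 2 — Component impedances:
  R1: Z = R = 100 Ω
  L: Z = jωL = j·1.477e+04·0.0217 = 0 + j320.4 Ω
  C: Z = 1/(jωC) = -j/(ω·C) = 0 - j67.73 Ω
Step 3 — Parallel branch: L || C = 1/(1/L + 1/C) = 0 - j85.88 Ω.
Step 4 — Series with R1: Z_total = R1 + (L || C) = 100 - j85.88 Ω = 131.8∠-40.7° Ω.
Step 5 — Power factor: PF = cos(φ) = Re(Z)/|Z| = 100/131.814 = 0.7586.
Step 6 — Type: Im(Z) = -85.88 ⇒ leading (phase φ = -40.7°).

PF = 0.7586 (leading, φ = -40.7°)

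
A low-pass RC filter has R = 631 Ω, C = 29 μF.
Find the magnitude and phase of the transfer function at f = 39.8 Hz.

Step 1 — Angular frequency: ω = 2π·39.8 = 250.1 rad/s.
Step 2 — Transfer function: H(jω) = 1/(1 + jωRC).
Step 3 — Denominator: 1 + jωRC = 1 + j·250.1·631·2.9e-05 = 1 + j4.576.
Step 4 — H = 0.04558 - j0.2086.
Step 5 — Magnitude: |H| = 0.2135 (-13.4 dB); phase: φ = -77.7°.

|H| = 0.2135 (-13.4 dB), φ = -77.7°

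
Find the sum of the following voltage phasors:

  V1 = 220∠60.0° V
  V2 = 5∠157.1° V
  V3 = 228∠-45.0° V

Step 1 — Convert each phasor to rectangular form:
  V1 = 220·(cos(60.0°) + j·sin(60.0°)) = 110 + j190.5 V
  V2 = 5·(cos(157.1°) + j·sin(157.1°)) = -4.606 + j1.946 V
  V3 = 228·(cos(-45.0°) + j·sin(-45.0°)) = 161.2 - j161.2 V
Step 2 — Sum components: V_total = 266.6 + j31.25 V.
Step 3 — Convert to polar: |V_total| = 268.4 V, ∠V_total = 6.7°.

V_total = 268.4∠6.7° V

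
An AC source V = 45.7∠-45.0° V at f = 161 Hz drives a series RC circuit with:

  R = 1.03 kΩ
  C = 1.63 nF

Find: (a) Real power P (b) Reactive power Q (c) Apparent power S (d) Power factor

Step 1 — Angular frequency: ω = 2π·f = 2π·161 = 1012 rad/s.
Step 2 — Component impedances:
  R: Z = R = 1030 Ω
  C: Z = 1/(jωC) = -j/(ω·C) = 0 - j6.065e+05 Ω
Step 3 — Series combination: Z_total = R + C = 1030 - j6.065e+05 Ω = 6.065e+05∠-89.9° Ω.
Step 4 — Source phasor: V = 45.7∠-45.0° V = 32.31 - j32.31 V.
Step 5 — Current: I = V / Z = 5.337e-05 + j5.319e-05 A = 7.535e-05∠44.9° A.
Step 6 — Complex power: S = V·I* = 5.849e-06 - j0.003444 VA.
Step 7 — Real power: P = Re(S) = 5.849e-06 W.
Step 8 — Reactive power: Q = Im(S) = -0.003444 VAR.
Step 9 — Apparent power: |S| = 0.003444 VA.
Step 10 — Power factor: PF = P/|S| = 0.001698 (leading).

(a) P = 5.849e-06 W  (b) Q = -0.003444 VAR  (c) S = 0.003444 VA  (d) PF = 0.001698 (leading)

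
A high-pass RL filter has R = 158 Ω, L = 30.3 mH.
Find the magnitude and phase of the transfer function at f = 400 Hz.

Step 1 — Angular frequency: ω = 2π·400 = 2513 rad/s.
Step 2 — Transfer function: H(jω) = jωL/(R + jωL).
Step 3 — Numerator jωL = j·76.15; denominator R + jωL = 158 + j76.15.
Step 4 — H = 0.1885 + j0.3911.
Step 5 — Magnitude: |H| = 0.4342 (-7.2 dB); phase: φ = 64.3°.

|H| = 0.4342 (-7.2 dB), φ = 64.3°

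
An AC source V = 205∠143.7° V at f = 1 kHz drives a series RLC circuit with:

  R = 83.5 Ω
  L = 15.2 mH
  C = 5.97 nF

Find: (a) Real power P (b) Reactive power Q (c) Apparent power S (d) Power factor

Step 1 — Angular frequency: ω = 2π·f = 2π·1000 = 6283 rad/s.
Step 2 — Component impedances:
  R: Z = R = 83.5 Ω
  L: Z = jωL = j·6283·0.0152 = 0 + j95.5 Ω
  C: Z = 1/(jωC) = -j/(ω·C) = 0 - j2.666e+04 Ω
Step 3 — Series combination: Z_total = R + L + C = 83.5 - j2.656e+04 Ω = 2.656e+04∠-89.8° Ω.
Step 4 — Source phasor: V = 205∠143.7° V = -165.2 + j121.4 V.
Step 5 — Current: I = V / Z = -0.004588 - j0.006205 A = 0.007717∠-126.5° A.
Step 6 — Complex power: S = V·I* = 0.004973 - j1.582 VA.
Step 7 — Real power: P = Re(S) = 0.004973 W.
Step 8 — Reactive power: Q = Im(S) = -1.582 VAR.
Step 9 — Apparent power: |S| = 1.582 VA.
Step 10 — Power factor: PF = P/|S| = 0.003143 (leading).

(a) P = 0.004973 W  (b) Q = -1.582 VAR  (c) S = 1.582 VA  (d) PF = 0.003143 (leading)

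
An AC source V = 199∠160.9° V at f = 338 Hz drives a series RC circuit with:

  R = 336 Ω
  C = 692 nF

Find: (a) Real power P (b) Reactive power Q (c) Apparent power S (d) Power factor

Step 1 — Angular frequency: ω = 2π·f = 2π·338 = 2124 rad/s.
Step 2 — Component impedances:
  R: Z = R = 336 Ω
  C: Z = 1/(jωC) = -j/(ω·C) = 0 - j680.5 Ω
Step 3 — Series combination: Z_total = R + C = 336 - j680.5 Ω = 758.9∠-63.7° Ω.
Step 4 — Source phasor: V = 199∠160.9° V = -188 + j65.12 V.
Step 5 — Current: I = V / Z = -0.1866 - j0.1842 A = 0.2622∠-135.4° A.
Step 6 — Complex power: S = V·I* = 23.1 - j46.79 VA.
Step 7 — Real power: P = Re(S) = 23.1 W.
Step 8 — Reactive power: Q = Im(S) = -46.79 VAR.
Step 9 — Apparent power: |S| = 52.18 VA.
Step 10 — Power factor: PF = P/|S| = 0.4428 (leading).

(a) P = 23.1 W  (b) Q = -46.79 VAR  (c) S = 52.18 VA  (d) PF = 0.4428 (leading)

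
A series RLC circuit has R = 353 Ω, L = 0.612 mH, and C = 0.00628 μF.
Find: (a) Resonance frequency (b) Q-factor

Step 1 — Resonance condition Im(Z)=0 gives ω₀ = 1/√(LC).
Step 2 — ω₀ = 1/√(0.000612·6.28e-09) = 5.101e+05 rad/s.
Step 3 — f₀ = ω₀/(2π) = 8.118e+04 Hz.
Step 4 — Series Q: Q = ω₀L/R = 5.101e+05·0.000612/353 = 0.8843.

(a) f₀ = 8.118e+04 Hz  (b) Q = 0.8843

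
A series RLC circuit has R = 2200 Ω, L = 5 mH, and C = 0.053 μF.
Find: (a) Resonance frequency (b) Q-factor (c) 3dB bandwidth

Step 1 — Resonance condition Im(Z)=0 gives ω₀ = 1/√(LC).
Step 2 — ω₀ = 1/√(0.005·5.3e-08) = 6.143e+04 rad/s.
Step 3 — f₀ = ω₀/(2π) = 9777 Hz.
Step 4 — Series Q: Q = ω₀L/R = 6.143e+04·0.005/2200 = 0.1396.
Step 5 — 3dB bandwidth: Δω = ω₀/Q = 4.4e+05 rad/s; BW = Δω/(2π) = 7.003e+04 Hz.

(a) f₀ = 9777 Hz  (b) Q = 0.1396  (c) BW = 7.003e+04 Hz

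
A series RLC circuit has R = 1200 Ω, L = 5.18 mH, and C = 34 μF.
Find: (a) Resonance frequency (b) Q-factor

Step 1 — Resonance condition Im(Z)=0 gives ω₀ = 1/√(LC).
Step 2 — ω₀ = 1/√(0.00518·3.4e-05) = 2383 rad/s.
Step 3 — f₀ = ω₀/(2π) = 379.2 Hz.
Step 4 — Series Q: Q = ω₀L/R = 2383·0.00518/1200 = 0.01029.

(a) f₀ = 379.2 Hz  (b) Q = 0.01029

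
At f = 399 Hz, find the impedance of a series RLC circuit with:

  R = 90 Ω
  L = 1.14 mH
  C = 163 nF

Step 1 — Angular frequency: ω = 2π·f = 2π·399 = 2507 rad/s.
Step 2 — Component impedances:
  R: Z = R = 90 Ω
  L: Z = jωL = j·2507·0.00114 = 0 + j2.858 Ω
  C: Z = 1/(jωC) = -j/(ω·C) = 0 - j2447 Ω
Step 3 — Series combination: Z_total = R + L + C = 90 - j2444 Ω = 2446∠-87.9° Ω.

Z = 90 - j2444 Ω = 2446∠-87.9° Ω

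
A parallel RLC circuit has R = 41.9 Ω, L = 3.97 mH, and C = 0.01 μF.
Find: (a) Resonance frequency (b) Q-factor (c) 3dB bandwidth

Step 1 — Resonance: ω₀ = 1/√(LC) = 1/√(0.00397·1e-08) = 1.587e+05 rad/s.
Step 2 — f₀ = ω₀/(2π) = 2.526e+04 Hz.
Step 3 — Parallel Q: Q = R/(ω₀L) = 41.9/(1.587e+05·0.00397) = 0.0665.
Step 4 — Bandwidth: Δω = ω₀/Q = 2.387e+06 rad/s; BW = Δω/(2π) = 3.798e+05 Hz.

(a) f₀ = 2.526e+04 Hz  (b) Q = 0.0665  (c) BW = 3.798e+05 Hz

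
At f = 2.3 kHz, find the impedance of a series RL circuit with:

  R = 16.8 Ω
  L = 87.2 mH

Step 1 — Angular frequency: ω = 2π·f = 2π·2300 = 1.445e+04 rad/s.
Step 2 — Component impedances:
  R: Z = R = 16.8 Ω
  L: Z = jωL = j·1.445e+04·0.0872 = 0 + j1260 Ω
Step 3 — Series combination: Z_total = R + L = 16.8 + j1260 Ω = 1260∠89.2° Ω.

Z = 16.8 + j1260 Ω = 1260∠89.2° Ω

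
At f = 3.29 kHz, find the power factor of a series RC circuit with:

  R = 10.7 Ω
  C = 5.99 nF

Step 1 — Angular frequency: ω = 2π·f = 2π·3290 = 2.067e+04 rad/s.
Step 2 — Component impedances:
  R: Z = R = 10.7 Ω
  C: Z = 1/(jωC) = -j/(ω·C) = 0 - j8076 Ω
Step 3 — Series combination: Z_total = R + C = 10.7 - j8076 Ω = 8076∠-89.9° Ω.
Step 4 — Power factor: PF = cos(φ) = Re(Z)/|Z| = 10.7/8076 = 0.001325.
Step 5 — Type: Im(Z) = -8076 ⇒ leading (phase φ = -89.9°).

PF = 0.001325 (leading, φ = -89.9°)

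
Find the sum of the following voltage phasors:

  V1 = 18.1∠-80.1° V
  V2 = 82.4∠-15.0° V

Step 1 — Convert each phasor to rectangular form:
  V1 = 18.1·(cos(-80.1°) + j·sin(-80.1°)) = 3.112 - j17.83 V
  V2 = 82.4·(cos(-15.0°) + j·sin(-15.0°)) = 79.59 - j21.33 V
Step 2 — Sum components: V_total = 82.7 - j39.16 V.
Step 3 — Convert to polar: |V_total| = 91.51 V, ∠V_total = -25.3°.

V_total = 91.51∠-25.3° V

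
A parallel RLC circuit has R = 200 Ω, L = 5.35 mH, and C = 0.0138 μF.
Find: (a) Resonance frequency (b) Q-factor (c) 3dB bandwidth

Step 1 — Resonance: ω₀ = 1/√(LC) = 1/√(0.00535·1.38e-08) = 1.164e+05 rad/s.
Step 2 — f₀ = ω₀/(2π) = 1.852e+04 Hz.
Step 3 — Parallel Q: Q = R/(ω₀L) = 200/(1.164e+05·0.00535) = 0.3212.
Step 4 — Bandwidth: Δω = ω₀/Q = 3.623e+05 rad/s; BW = Δω/(2π) = 5.766e+04 Hz.

(a) f₀ = 1.852e+04 Hz  (b) Q = 0.3212  (c) BW = 5.766e+04 Hz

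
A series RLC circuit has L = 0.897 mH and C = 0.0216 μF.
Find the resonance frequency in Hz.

Step 1 — Resonance condition Im(Z)=0 gives ω₀ = 1/√(LC).
Step 2 — ω₀ = 1/√(0.000897·2.16e-08) = 2.272e+05 rad/s.
Step 3 — f₀ = ω₀/(2π) = 3.616e+04 Hz.

f₀ = 3.616e+04 Hz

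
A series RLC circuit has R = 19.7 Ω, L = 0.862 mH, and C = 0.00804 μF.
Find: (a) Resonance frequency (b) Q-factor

Step 1 — Resonance condition Im(Z)=0 gives ω₀ = 1/√(LC).
Step 2 — ω₀ = 1/√(0.000862·8.04e-09) = 3.799e+05 rad/s.
Step 3 — f₀ = ω₀/(2π) = 6.046e+04 Hz.
Step 4 — Series Q: Q = ω₀L/R = 3.799e+05·0.000862/19.7 = 16.62.

(a) f₀ = 6.046e+04 Hz  (b) Q = 16.62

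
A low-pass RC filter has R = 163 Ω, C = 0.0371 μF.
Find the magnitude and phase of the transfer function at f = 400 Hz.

Step 1 — Angular frequency: ω = 2π·400 = 2513 rad/s.
Step 2 — Transfer function: H(jω) = 1/(1 + jωRC).
Step 3 — Denominator: 1 + jωRC = 1 + j·2513·163·3.71e-08 = 1 + j0.0152.
Step 4 — H = 0.9998 - j0.0152.
Step 5 — Magnitude: |H| = 0.9999 (-0.0 dB); phase: φ = -0.9°.

|H| = 0.9999 (-0.0 dB), φ = -0.9°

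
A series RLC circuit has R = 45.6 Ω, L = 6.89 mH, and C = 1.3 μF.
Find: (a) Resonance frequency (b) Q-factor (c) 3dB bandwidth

Step 1 — Resonance condition Im(Z)=0 gives ω₀ = 1/√(LC).
Step 2 — ω₀ = 1/√(0.00689·1.3e-06) = 1.057e+04 rad/s.
Step 3 — f₀ = ω₀/(2π) = 1682 Hz.
Step 4 — Series Q: Q = ω₀L/R = 1.057e+04·0.00689/45.6 = 1.597.
Step 5 — 3dB bandwidth: Δω = ω₀/Q = 6618 rad/s; BW = Δω/(2π) = 1053 Hz.

(a) f₀ = 1682 Hz  (b) Q = 1.597  (c) BW = 1053 Hz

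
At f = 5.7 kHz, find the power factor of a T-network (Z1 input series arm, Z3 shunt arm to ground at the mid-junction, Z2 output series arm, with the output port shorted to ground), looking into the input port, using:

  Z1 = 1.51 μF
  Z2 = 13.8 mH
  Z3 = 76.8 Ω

Step 1 — Angular frequency: ω = 2π·f = 2π·5700 = 3.581e+04 rad/s.
Step 2 — Component impedances:
  Z1: Z = 1/(jωC) = -j/(ω·C) = 0 - j18.49 Ω
  Z2: Z = jωL = j·3.581e+04·0.0138 = 0 + j494.2 Ω
  Z3: Z = R = 76.8 Ω
Step 3 — With the output port shorted to ground, the output series arm Z2 runs from the junction to ground; the shunt arm Z3 also runs from the junction to ground. They appear in parallel: Z3 || Z2 = 74.99 + j11.65 Ω.
Step 4 — Series with input arm Z1: Z_in = Z1 + (Z3 || Z2) = 74.99 - j6.839 Ω = 75.3∠-5.2° Ω.
Step 5 — Power factor: PF = cos(φ) = Re(Z)/|Z| = 74.99/75.3 = 0.9959.
Step 6 — Type: Im(Z) = -6.839 ⇒ leading (phase φ = -5.2°).

PF = 0.9959 (leading, φ = -5.2°)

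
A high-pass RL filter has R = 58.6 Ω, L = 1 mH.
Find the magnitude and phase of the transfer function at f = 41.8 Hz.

Step 1 — Angular frequency: ω = 2π·41.8 = 262.6 rad/s.
Step 2 — Transfer function: H(jω) = jωL/(R + jωL).
Step 3 — Numerator jωL = j·0.2626; denominator R + jωL = 58.6 + j0.2626.
Step 4 — H = 2.009e-05 + j0.004482.
Step 5 — Magnitude: |H| = 0.004482 (-47.0 dB); phase: φ = 89.7°.

|H| = 0.004482 (-47.0 dB), φ = 89.7°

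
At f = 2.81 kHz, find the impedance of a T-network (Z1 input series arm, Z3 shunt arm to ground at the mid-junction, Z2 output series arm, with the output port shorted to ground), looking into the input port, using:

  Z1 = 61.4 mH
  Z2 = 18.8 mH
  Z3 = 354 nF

Step 1 — Angular frequency: ω = 2π·f = 2π·2810 = 1.766e+04 rad/s.
Step 2 — Component impedances:
  Z1: Z = jωL = j·1.766e+04·0.0614 = 0 + j1084 Ω
  Z2: Z = jωL = j·1.766e+04·0.0188 = 0 + j331.9 Ω
  Z3: Z = 1/(jωC) = -j/(ω·C) = 0 - j160 Ω
Step 3 — With the output port shorted to ground, the output series arm Z2 runs from the junction to ground; the shunt arm Z3 also runs from the junction to ground. They appear in parallel: Z3 || Z2 = 0 - j308.9 Ω.
Step 4 — Series with input arm Z1: Z_in = Z1 + (Z3 || Z2) = 0 + j775.2 Ω = 775.2∠90.0° Ω.

Z = 0 + j775.2 Ω = 775.2∠90.0° Ω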